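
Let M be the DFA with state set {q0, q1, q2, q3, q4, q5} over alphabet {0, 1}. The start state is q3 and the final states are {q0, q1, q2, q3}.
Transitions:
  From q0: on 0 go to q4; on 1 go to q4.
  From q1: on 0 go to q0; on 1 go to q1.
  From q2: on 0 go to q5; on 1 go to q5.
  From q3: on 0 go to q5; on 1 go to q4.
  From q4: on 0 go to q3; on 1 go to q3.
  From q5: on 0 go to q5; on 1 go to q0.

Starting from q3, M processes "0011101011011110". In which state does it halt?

q5

q3 --0--> q5
q5 --0--> q5
q5 --1--> q0
q0 --1--> q4
q4 --1--> q3
q3 --0--> q5
q5 --1--> q0
q0 --0--> q4
q4 --1--> q3
q3 --1--> q4
q4 --0--> q3
q3 --1--> q4
q4 --1--> q3
q3 --1--> q4
q4 --1--> q3
q3 --0--> q5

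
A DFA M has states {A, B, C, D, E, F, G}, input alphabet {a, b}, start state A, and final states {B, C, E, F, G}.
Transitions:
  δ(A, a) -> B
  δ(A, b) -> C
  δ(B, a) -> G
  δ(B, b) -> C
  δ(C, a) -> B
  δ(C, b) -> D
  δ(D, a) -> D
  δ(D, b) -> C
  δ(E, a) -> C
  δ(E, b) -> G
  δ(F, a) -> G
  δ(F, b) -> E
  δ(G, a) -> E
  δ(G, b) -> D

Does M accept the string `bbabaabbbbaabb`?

accepted

A --b--> C
C --b--> D
D --a--> D
D --b--> C
C --a--> B
B --a--> G
G --b--> D
D --b--> C
C --b--> D
D --b--> C
C --a--> B
B --a--> G
G --b--> D
D --b--> C
End in state C, which is an accepting state.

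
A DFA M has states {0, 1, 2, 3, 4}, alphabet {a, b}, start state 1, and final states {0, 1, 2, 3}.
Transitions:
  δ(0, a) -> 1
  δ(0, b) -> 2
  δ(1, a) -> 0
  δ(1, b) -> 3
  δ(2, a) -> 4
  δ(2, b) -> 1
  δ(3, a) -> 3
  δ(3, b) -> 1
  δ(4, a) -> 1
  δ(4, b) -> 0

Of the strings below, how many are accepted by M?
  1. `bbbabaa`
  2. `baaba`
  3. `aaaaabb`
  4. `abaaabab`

4

`bbbabaa`: accepted
`baaba`: accepted
`aaaaabb`: accepted
`abaaabab`: accepted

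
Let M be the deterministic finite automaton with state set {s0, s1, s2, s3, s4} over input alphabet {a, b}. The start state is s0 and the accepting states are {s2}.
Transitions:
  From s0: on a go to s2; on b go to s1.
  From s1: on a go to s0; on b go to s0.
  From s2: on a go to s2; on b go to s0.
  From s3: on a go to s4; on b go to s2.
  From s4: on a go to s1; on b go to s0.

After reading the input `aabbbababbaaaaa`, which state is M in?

s2

s0 --a--> s2
s2 --a--> s2
s2 --b--> s0
s0 --b--> s1
s1 --b--> s0
s0 --a--> s2
s2 --b--> s0
s0 --a--> s2
s2 --b--> s0
s0 --b--> s1
s1 --a--> s0
s0 --a--> s2
s2 --a--> s2
s2 --a--> s2
s2 --a--> s2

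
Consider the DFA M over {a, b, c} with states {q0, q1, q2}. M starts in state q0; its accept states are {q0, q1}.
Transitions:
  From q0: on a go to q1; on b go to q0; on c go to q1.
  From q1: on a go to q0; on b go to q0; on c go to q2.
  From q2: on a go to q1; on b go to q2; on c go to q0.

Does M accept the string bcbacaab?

q0 --b--> q0
q0 --c--> q1
q1 --b--> q0
q0 --a--> q1
q1 --c--> q2
q2 --a--> q1
q1 --a--> q0
q0 --b--> q0
End in state q0, which is an accepting state.

accepted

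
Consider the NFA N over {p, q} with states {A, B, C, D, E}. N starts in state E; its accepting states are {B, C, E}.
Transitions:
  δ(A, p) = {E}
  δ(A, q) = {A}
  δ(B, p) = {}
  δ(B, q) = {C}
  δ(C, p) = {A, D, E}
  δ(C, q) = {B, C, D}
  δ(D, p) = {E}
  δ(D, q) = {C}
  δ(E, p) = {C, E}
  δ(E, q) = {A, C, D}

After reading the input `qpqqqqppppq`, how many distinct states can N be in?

4

Start: {E}
read q: {A, C, D}
read p: {A, D, E}
read q: {A, C, D}
read q: {A, B, C, D}
read q: {A, B, C, D}
read q: {A, B, C, D}
read p: {A, D, E}
read p: {C, E}
read p: {A, C, D, E}
read p: {A, C, D, E}
read q: {A, B, C, D}
Final reachable set {A, B, C, D} has 4 states.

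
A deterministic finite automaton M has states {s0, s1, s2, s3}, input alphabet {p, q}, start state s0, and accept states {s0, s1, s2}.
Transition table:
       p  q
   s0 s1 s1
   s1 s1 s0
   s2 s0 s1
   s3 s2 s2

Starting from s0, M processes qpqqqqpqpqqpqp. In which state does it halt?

s1

s0 --q--> s1
s1 --p--> s1
s1 --q--> s0
s0 --q--> s1
s1 --q--> s0
s0 --q--> s1
s1 --p--> s1
s1 --q--> s0
s0 --p--> s1
s1 --q--> s0
s0 --q--> s1
s1 --p--> s1
s1 --q--> s0
s0 --p--> s1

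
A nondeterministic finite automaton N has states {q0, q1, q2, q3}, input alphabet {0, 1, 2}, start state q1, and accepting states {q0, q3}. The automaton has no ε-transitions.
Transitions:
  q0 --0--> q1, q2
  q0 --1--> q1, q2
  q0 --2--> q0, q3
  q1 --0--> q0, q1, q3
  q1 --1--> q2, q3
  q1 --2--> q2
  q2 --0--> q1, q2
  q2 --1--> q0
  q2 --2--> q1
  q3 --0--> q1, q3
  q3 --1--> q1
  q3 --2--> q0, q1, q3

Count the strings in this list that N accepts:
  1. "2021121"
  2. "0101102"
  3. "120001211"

"2021121": accepted
"0101102": accepted
"120001211": accepted

3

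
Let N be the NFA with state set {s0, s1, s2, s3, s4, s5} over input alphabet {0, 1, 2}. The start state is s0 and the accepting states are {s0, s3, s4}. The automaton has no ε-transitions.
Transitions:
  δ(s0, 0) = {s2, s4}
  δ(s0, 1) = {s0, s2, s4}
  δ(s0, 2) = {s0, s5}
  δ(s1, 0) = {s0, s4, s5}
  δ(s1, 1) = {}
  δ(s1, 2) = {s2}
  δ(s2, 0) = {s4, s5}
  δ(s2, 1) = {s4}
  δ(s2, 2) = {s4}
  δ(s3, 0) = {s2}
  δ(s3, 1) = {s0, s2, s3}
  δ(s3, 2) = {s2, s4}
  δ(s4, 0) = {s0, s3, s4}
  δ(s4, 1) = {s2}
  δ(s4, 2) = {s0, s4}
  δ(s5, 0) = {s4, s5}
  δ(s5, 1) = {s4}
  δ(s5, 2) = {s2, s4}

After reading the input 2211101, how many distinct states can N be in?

Start: {s0}
read 2: {s0, s5}
read 2: {s0, s2, s4, s5}
read 1: {s0, s2, s4}
read 1: {s0, s2, s4}
read 1: {s0, s2, s4}
read 0: {s0, s2, s3, s4, s5}
read 1: {s0, s2, s3, s4}
Final reachable set {s0, s2, s3, s4} has 4 states.

4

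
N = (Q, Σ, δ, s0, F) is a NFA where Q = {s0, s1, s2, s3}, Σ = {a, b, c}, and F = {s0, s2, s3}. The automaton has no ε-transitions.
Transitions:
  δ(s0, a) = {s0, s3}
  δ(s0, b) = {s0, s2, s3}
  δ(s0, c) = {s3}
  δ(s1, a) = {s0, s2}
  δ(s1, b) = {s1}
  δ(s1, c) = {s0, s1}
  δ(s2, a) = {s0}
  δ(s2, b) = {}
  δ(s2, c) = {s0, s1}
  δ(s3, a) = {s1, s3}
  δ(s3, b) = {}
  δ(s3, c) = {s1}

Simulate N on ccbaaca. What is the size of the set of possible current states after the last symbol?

Start: {s0}
read c: {s3}
read c: {s1}
read b: {s1}
read a: {s0, s2}
read a: {s0, s3}
read c: {s1, s3}
read a: {s0, s1, s2, s3}
Final reachable set {s0, s1, s2, s3} has 4 states.

4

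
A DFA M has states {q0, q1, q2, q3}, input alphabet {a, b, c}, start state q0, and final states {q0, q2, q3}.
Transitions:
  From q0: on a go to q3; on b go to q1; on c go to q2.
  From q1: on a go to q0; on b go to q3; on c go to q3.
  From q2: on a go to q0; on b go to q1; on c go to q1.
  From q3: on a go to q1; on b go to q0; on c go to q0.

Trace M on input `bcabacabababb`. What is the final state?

q0

q0 --b--> q1
q1 --c--> q3
q3 --a--> q1
q1 --b--> q3
q3 --a--> q1
q1 --c--> q3
q3 --a--> q1
q1 --b--> q3
q3 --a--> q1
q1 --b--> q3
q3 --a--> q1
q1 --b--> q3
q3 --b--> q0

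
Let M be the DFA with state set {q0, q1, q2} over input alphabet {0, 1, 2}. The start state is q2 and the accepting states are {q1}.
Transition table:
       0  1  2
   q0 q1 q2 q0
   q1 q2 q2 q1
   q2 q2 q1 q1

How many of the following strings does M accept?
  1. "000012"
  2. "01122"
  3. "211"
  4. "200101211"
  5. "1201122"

5

"000012": accepted
"01122": accepted
"211": accepted
"200101211": accepted
"1201122": accepted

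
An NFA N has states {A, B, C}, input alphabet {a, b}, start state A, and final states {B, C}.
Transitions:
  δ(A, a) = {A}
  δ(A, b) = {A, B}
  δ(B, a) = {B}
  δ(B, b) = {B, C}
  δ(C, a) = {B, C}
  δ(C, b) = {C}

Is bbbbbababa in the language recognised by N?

Start: {A}
read b: {A, B}
read b: {A, B, C}
read b: {A, B, C}
read b: {A, B, C}
read b: {A, B, C}
read a: {A, B, C}
read b: {A, B, C}
read a: {A, B, C}
read b: {A, B, C}
read a: {A, B, C}
Reachable ∩ accepting = {B, C} — nonempty.

accepted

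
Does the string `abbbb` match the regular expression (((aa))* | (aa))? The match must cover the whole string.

no

Neither ((aa))* nor (aa) matches abbbb.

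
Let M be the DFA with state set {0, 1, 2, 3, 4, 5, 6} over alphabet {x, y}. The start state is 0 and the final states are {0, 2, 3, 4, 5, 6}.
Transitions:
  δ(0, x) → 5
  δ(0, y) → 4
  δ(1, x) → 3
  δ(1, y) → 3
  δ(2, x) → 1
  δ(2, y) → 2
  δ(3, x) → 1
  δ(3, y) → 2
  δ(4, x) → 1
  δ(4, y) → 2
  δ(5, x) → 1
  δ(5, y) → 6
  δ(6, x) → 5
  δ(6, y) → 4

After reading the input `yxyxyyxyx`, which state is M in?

1

0 --y--> 4
4 --x--> 1
1 --y--> 3
3 --x--> 1
1 --y--> 3
3 --y--> 2
2 --x--> 1
1 --y--> 3
3 --x--> 1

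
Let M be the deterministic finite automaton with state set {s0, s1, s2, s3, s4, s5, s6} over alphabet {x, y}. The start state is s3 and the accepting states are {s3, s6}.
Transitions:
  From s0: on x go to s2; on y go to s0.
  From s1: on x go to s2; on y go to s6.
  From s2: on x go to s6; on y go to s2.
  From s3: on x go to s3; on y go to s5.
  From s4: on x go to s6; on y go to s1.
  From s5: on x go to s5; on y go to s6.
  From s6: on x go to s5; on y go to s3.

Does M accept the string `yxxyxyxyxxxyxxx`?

rejected

s3 --y--> s5
s5 --x--> s5
s5 --x--> s5
s5 --y--> s6
s6 --x--> s5
s5 --y--> s6
s6 --x--> s5
s5 --y--> s6
s6 --x--> s5
s5 --x--> s5
s5 --x--> s5
s5 --y--> s6
s6 --x--> s5
s5 --x--> s5
s5 --x--> s5
End in state s5, which is not an accepting state.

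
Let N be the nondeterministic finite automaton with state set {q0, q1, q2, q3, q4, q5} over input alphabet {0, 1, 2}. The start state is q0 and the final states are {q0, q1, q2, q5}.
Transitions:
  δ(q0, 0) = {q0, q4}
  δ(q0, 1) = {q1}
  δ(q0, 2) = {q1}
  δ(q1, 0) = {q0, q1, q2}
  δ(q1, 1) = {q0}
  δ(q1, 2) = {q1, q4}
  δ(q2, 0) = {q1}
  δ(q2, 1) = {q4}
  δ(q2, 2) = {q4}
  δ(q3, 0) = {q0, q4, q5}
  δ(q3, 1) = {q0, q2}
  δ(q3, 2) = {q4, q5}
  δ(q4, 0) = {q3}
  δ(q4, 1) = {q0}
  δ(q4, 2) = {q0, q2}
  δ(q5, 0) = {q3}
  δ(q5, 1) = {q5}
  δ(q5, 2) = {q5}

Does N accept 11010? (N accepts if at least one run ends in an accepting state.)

Start: {q0}
read 1: {q1}
read 1: {q0}
read 0: {q0, q4}
read 1: {q0, q1}
read 0: {q0, q1, q2, q4}
Reachable ∩ accepting = {q0, q1, q2} — nonempty.

accepted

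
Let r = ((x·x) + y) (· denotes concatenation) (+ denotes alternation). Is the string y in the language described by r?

The right alternative y matches y.

yes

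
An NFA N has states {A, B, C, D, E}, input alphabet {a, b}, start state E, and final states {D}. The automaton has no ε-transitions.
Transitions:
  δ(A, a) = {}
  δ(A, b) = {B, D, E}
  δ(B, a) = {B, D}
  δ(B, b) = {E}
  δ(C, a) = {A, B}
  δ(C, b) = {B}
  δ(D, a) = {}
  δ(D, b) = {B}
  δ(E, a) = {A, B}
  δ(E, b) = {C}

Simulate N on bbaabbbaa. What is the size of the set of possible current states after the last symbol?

2

Start: {E}
read b: {C}
read b: {B}
read a: {B, D}
read a: {B, D}
read b: {B, E}
read b: {C, E}
read b: {B, C}
read a: {A, B, D}
read a: {B, D}
Final reachable set {B, D} has 2 states.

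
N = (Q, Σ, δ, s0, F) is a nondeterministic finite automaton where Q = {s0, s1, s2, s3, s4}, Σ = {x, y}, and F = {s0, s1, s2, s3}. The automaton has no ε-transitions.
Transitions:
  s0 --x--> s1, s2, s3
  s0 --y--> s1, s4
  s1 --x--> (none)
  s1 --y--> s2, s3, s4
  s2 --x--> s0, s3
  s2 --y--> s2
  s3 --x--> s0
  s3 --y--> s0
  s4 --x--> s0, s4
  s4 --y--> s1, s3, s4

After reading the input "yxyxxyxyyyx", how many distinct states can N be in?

5

Start: {s0}
read y: {s1, s4}
read x: {s0, s4}
read y: {s1, s3, s4}
read x: {s0, s4}
read x: {s0, s1, s2, s3, s4}
read y: {s0, s1, s2, s3, s4}
read x: {s0, s1, s2, s3, s4}
read y: {s0, s1, s2, s3, s4}
read y: {s0, s1, s2, s3, s4}
read y: {s0, s1, s2, s3, s4}
read x: {s0, s1, s2, s3, s4}
Final reachable set {s0, s1, s2, s3, s4} has 5 states.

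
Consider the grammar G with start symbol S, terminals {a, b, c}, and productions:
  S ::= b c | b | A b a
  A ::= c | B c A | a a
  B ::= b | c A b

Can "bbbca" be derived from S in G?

no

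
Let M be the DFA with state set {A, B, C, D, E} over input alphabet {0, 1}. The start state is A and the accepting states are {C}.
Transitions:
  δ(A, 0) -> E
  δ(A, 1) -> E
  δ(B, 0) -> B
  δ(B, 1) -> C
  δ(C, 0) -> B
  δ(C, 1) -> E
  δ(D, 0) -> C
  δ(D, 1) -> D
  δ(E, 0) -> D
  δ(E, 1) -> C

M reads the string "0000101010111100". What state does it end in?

C

A --0--> E
E --0--> D
D --0--> C
C --0--> B
B --1--> C
C --0--> B
B --1--> C
C --0--> B
B --1--> C
C --0--> B
B --1--> C
C --1--> E
E --1--> C
C --1--> E
E --0--> D
D --0--> C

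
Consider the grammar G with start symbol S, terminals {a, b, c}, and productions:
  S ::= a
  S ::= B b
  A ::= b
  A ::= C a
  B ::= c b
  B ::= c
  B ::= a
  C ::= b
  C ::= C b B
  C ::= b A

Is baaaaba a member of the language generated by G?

no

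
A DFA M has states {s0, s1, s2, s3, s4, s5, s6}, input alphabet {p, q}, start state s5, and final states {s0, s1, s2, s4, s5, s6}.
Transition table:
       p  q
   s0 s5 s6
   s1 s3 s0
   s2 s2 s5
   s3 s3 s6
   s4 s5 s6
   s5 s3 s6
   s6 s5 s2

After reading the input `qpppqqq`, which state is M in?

s5 --q--> s6
s6 --p--> s5
s5 --p--> s3
s3 --p--> s3
s3 --q--> s6
s6 --q--> s2
s2 --q--> s5

s5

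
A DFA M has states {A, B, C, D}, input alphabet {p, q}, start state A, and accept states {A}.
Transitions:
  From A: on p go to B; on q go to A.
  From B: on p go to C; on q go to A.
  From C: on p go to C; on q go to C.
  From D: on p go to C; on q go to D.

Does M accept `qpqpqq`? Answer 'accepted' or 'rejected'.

A --q--> A
A --p--> B
B --q--> A
A --p--> B
B --q--> A
A --q--> A
End in state A, which is an accepting state.

accepted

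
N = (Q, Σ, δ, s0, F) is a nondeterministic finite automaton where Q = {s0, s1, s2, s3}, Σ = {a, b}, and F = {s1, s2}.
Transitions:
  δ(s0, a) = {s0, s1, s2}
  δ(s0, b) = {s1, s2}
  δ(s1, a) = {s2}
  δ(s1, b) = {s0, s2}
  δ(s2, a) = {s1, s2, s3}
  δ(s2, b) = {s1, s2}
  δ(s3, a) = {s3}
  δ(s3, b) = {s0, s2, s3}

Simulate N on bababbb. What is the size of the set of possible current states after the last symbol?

4

Start: {s0}
read b: {s1, s2}
read a: {s1, s2, s3}
read b: {s0, s1, s2, s3}
read a: {s0, s1, s2, s3}
read b: {s0, s1, s2, s3}
read b: {s0, s1, s2, s3}
read b: {s0, s1, s2, s3}
Final reachable set {s0, s1, s2, s3} has 4 states.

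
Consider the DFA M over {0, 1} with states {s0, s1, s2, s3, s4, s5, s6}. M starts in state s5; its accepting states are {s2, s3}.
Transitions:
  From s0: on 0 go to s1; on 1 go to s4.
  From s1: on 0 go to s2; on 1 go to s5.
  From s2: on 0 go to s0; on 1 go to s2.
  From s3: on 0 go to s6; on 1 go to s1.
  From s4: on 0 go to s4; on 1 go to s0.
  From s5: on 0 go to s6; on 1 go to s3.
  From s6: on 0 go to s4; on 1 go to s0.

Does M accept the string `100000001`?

rejected

s5 --1--> s3
s3 --0--> s6
s6 --0--> s4
s4 --0--> s4
s4 --0--> s4
s4 --0--> s4
s4 --0--> s4
s4 --0--> s4
s4 --1--> s0
End in state s0, which is not an accepting state.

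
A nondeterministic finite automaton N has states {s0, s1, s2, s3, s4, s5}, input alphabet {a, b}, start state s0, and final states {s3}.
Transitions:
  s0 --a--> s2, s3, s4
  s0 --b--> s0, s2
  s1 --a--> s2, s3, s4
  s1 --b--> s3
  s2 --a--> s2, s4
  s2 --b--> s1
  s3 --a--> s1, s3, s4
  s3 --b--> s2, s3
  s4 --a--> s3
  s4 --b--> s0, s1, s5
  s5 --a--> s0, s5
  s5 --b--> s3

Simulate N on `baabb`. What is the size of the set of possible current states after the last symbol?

4

Start: {s0}
read b: {s0, s2}
read a: {s2, s3, s4}
read a: {s1, s2, s3, s4}
read b: {s0, s1, s2, s3, s5}
read b: {s0, s1, s2, s3}
Final reachable set {s0, s1, s2, s3} has 4 states.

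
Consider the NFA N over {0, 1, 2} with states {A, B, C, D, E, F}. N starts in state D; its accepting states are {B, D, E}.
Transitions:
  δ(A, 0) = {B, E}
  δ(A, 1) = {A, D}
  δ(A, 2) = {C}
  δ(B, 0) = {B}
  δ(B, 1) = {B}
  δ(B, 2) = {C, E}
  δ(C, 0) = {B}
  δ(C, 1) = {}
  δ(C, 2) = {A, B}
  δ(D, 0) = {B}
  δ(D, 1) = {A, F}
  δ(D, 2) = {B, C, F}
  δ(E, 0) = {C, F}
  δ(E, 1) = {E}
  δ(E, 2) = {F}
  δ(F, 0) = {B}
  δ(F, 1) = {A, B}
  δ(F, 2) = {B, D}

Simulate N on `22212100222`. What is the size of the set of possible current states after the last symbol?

6

Start: {D}
read 2: {B, C, F}
read 2: {A, B, C, D, E}
read 2: {A, B, C, E, F}
read 1: {A, B, D, E}
read 2: {B, C, E, F}
read 1: {A, B, E}
read 0: {B, C, E, F}
read 0: {B, C, F}
read 2: {A, B, C, D, E}
read 2: {A, B, C, E, F}
read 2: {A, B, C, D, E, F}
Final reachable set {A, B, C, D, E, F} has 6 states.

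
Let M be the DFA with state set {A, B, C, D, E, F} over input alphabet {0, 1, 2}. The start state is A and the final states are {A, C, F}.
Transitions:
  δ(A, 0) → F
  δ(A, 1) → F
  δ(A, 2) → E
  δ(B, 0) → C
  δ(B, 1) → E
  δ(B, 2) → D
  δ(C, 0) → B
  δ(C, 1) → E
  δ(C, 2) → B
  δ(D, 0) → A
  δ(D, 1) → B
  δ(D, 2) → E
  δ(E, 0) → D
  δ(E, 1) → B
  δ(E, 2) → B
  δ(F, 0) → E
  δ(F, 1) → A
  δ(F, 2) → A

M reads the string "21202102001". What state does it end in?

E

A --2--> E
E --1--> B
B --2--> D
D --0--> A
A --2--> E
E --1--> B
B --0--> C
C --2--> B
B --0--> C
C --0--> B
B --1--> E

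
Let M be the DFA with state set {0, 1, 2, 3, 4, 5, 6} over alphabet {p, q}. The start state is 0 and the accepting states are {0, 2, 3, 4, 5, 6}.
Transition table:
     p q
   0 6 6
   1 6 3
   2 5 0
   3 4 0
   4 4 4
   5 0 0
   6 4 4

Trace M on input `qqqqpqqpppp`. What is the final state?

4

0 --q--> 6
6 --q--> 4
4 --q--> 4
4 --q--> 4
4 --p--> 4
4 --q--> 4
4 --q--> 4
4 --p--> 4
4 --p--> 4
4 --p--> 4
4 --p--> 4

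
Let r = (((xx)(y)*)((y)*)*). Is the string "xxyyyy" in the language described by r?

Split as xx·yyyy: ((xx)(y)*) matches xx and ((y)*)* matches yyyy.

yes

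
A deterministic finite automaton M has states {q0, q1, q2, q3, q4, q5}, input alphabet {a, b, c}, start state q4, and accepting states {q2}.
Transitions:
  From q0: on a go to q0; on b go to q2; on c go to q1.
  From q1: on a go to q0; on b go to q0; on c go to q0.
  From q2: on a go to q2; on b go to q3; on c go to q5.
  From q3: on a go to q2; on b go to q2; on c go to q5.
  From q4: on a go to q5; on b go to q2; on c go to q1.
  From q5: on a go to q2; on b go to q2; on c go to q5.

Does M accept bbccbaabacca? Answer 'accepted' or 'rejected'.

accepted

q4 --b--> q2
q2 --b--> q3
q3 --c--> q5
q5 --c--> q5
q5 --b--> q2
q2 --a--> q2
q2 --a--> q2
q2 --b--> q3
q3 --a--> q2
q2 --c--> q5
q5 --c--> q5
q5 --a--> q2
End in state q2, which is an accepting state.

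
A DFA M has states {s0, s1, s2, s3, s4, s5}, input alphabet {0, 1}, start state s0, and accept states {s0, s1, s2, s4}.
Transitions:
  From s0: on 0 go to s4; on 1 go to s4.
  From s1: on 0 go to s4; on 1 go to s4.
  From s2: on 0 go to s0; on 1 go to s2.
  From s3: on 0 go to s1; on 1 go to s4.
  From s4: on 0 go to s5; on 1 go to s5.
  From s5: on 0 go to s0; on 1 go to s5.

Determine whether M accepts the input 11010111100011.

rejected

s0 --1--> s4
s4 --1--> s5
s5 --0--> s0
s0 --1--> s4
s4 --0--> s5
s5 --1--> s5
s5 --1--> s5
s5 --1--> s5
s5 --1--> s5
s5 --0--> s0
s0 --0--> s4
s4 --0--> s5
s5 --1--> s5
s5 --1--> s5
End in state s5, which is not an accepting state.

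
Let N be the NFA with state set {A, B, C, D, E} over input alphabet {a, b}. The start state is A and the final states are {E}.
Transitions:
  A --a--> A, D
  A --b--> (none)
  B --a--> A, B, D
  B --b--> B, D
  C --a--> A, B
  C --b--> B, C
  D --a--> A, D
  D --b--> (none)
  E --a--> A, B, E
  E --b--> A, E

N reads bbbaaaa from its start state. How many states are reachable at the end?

Start: {A}
read b: {}
The reachable set is empty and stays empty for the remaining 6 symbols.
Final reachable set {} has 0 states.

0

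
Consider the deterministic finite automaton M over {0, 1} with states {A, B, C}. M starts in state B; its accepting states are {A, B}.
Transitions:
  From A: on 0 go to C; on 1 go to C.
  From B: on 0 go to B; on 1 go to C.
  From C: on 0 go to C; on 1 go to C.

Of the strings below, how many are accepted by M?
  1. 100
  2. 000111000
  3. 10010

100: rejected
000111000: rejected
10010: rejected

0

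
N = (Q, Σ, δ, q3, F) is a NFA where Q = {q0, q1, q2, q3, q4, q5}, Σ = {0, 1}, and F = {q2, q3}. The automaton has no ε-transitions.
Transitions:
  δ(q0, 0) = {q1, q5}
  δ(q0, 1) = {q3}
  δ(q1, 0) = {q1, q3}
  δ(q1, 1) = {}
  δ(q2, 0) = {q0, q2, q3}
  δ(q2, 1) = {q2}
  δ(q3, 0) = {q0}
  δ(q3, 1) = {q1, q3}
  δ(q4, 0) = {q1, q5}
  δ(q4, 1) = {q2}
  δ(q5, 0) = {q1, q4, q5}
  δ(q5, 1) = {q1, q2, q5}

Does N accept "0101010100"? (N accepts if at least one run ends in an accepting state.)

Start: {q3}
read 0: {q0}
read 1: {q3}
read 0: {q0}
read 1: {q3}
read 0: {q0}
read 1: {q3}
read 0: {q0}
read 1: {q3}
read 0: {q0}
read 0: {q1, q5}
Reachable ∩ accepting = {} — empty.

rejected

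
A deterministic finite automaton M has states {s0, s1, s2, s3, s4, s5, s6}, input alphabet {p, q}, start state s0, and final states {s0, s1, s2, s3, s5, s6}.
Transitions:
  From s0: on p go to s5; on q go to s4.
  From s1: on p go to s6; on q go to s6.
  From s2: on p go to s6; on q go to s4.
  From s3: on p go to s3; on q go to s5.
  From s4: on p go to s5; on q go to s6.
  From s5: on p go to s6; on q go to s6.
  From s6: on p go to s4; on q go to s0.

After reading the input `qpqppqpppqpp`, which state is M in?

s6

s0 --q--> s4
s4 --p--> s5
s5 --q--> s6
s6 --p--> s4
s4 --p--> s5
s5 --q--> s6
s6 --p--> s4
s4 --p--> s5
s5 --p--> s6
s6 --q--> s0
s0 --p--> s5
s5 --p--> s6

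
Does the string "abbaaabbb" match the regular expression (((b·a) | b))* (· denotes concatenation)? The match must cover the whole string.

abbaaabbb cannot be split into zero or more pieces each matching ((b·a)|b).

no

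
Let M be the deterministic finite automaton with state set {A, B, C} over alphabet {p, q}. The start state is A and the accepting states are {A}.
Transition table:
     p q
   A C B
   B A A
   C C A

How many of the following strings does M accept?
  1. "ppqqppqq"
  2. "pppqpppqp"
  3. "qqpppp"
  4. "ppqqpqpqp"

"ppqqppqq": rejected
"pppqpppqp": rejected
"qqpppp": rejected
"ppqqpqpqp": accepted

1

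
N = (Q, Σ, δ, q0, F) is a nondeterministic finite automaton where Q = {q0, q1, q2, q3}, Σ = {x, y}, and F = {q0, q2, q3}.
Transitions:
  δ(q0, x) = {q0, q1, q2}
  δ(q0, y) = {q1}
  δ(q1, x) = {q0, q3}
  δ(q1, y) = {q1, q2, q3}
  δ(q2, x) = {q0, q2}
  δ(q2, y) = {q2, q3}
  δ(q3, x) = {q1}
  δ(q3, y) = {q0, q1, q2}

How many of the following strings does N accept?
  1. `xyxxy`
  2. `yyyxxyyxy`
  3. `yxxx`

`xyxxy`: accepted
`yyyxxyyxy`: accepted
`yxxx`: accepted

3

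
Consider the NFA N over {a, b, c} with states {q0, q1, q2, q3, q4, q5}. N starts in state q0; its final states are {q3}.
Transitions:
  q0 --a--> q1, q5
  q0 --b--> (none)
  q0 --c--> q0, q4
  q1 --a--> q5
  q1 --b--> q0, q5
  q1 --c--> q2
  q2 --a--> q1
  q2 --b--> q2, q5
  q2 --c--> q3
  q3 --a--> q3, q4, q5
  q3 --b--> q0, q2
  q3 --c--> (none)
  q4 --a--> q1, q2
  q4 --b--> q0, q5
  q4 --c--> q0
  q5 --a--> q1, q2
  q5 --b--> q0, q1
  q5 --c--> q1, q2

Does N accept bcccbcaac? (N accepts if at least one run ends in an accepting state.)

Start: {q0}
read b: {}
The reachable set is empty and stays empty for the remaining 8 symbols.
Reachable ∩ accepting = {} — empty.

rejected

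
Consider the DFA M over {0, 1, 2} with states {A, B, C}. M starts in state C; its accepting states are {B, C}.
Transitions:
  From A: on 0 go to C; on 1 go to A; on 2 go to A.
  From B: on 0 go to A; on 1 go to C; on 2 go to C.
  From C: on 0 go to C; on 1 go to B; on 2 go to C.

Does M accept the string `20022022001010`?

accepted

C --2--> C
C --0--> C
C --0--> C
C --2--> C
C --2--> C
C --0--> C
C --2--> C
C --2--> C
C --0--> C
C --0--> C
C --1--> B
B --0--> A
A --1--> A
A --0--> C
End in state C, which is an accepting state.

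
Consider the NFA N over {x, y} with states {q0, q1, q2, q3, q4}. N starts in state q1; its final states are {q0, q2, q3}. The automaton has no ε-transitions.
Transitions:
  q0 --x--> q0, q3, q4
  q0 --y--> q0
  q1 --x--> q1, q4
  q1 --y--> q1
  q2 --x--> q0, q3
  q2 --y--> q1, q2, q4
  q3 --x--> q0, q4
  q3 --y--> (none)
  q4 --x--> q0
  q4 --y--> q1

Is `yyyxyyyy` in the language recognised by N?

Start: {q1}
read y: {q1}
read y: {q1}
read y: {q1}
read x: {q1, q4}
read y: {q1}
read y: {q1}
read y: {q1}
read y: {q1}
Reachable ∩ accepting = {} — empty.

rejected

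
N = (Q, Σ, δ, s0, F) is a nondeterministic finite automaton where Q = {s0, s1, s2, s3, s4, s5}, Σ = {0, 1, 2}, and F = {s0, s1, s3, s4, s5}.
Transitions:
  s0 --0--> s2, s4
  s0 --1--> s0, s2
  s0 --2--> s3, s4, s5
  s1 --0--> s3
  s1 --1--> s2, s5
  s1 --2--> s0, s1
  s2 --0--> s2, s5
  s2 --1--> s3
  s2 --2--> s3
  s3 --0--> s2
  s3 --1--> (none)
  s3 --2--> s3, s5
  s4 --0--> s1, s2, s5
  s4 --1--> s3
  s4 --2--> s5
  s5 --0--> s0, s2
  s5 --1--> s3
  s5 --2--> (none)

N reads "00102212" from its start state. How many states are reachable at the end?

Start: {s0}
read 0: {s2, s4}
read 0: {s1, s2, s5}
read 1: {s2, s3, s5}
read 0: {s0, s2, s5}
read 2: {s3, s4, s5}
read 2: {s3, s5}
read 1: {s3}
read 2: {s3, s5}
Final reachable set {s3, s5} has 2 states.

2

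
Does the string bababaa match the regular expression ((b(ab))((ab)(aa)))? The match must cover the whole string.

Split as bab·abaa: (b(ab)) matches bab and ((ab)(aa)) matches abaa.

yes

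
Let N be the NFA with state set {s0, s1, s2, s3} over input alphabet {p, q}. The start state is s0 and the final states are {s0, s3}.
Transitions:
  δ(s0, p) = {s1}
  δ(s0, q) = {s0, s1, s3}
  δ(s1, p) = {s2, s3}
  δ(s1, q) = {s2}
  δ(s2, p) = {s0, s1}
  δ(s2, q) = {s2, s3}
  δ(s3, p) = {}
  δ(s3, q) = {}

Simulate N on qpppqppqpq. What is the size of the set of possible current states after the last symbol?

4

Start: {s0}
read q: {s0, s1, s3}
read p: {s1, s2, s3}
read p: {s0, s1, s2, s3}
read p: {s0, s1, s2, s3}
read q: {s0, s1, s2, s3}
read p: {s0, s1, s2, s3}
read p: {s0, s1, s2, s3}
read q: {s0, s1, s2, s3}
read p: {s0, s1, s2, s3}
read q: {s0, s1, s2, s3}
Final reachable set {s0, s1, s2, s3} has 4 states.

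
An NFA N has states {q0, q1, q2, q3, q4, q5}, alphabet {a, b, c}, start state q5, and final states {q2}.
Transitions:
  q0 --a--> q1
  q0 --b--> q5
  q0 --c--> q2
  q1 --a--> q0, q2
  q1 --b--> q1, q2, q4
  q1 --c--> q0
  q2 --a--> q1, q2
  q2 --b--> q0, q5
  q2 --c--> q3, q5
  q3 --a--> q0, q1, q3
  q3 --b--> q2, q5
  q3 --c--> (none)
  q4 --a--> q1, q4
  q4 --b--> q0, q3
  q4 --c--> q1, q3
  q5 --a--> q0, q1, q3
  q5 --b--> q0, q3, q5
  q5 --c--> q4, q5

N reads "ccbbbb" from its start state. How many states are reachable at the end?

6

Start: {q5}
read c: {q4, q5}
read c: {q1, q3, q4, q5}
read b: {q0, q1, q2, q3, q4, q5}
read b: {q0, q1, q2, q3, q4, q5}
read b: {q0, q1, q2, q3, q4, q5}
read b: {q0, q1, q2, q3, q4, q5}
Final reachable set {q0, q1, q2, q3, q4, q5} has 6 states.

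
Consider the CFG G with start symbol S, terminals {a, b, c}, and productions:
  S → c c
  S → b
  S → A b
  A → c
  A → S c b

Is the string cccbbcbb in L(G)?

S ⇒ Ab ⇒ Scbb ⇒ Abcbb ⇒ Scbbcbb ⇒ cccbbcbb

yes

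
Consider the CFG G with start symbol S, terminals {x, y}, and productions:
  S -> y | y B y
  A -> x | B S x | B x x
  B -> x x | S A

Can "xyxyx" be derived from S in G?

no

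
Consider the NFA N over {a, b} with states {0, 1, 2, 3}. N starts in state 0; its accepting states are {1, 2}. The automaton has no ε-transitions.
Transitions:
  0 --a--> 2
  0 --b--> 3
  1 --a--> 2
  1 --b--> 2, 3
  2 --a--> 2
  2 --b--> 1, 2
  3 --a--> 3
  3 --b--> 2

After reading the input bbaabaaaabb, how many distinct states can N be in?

Start: {0}
read b: {3}
read b: {2}
read a: {2}
read a: {2}
read b: {1, 2}
read a: {2}
read a: {2}
read a: {2}
read a: {2}
read b: {1, 2}
read b: {1, 2, 3}
Final reachable set {1, 2, 3} has 3 states.

3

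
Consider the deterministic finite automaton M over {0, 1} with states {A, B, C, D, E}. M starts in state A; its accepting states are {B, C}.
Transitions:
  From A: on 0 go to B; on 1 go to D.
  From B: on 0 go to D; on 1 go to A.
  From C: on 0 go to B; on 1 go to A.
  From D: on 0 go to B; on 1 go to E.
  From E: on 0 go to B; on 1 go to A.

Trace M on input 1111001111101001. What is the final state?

E

A --1--> D
D --1--> E
E --1--> A
A --1--> D
D --0--> B
B --0--> D
D --1--> E
E --1--> A
A --1--> D
D --1--> E
E --1--> A
A --0--> B
B --1--> A
A --0--> B
B --0--> D
D --1--> E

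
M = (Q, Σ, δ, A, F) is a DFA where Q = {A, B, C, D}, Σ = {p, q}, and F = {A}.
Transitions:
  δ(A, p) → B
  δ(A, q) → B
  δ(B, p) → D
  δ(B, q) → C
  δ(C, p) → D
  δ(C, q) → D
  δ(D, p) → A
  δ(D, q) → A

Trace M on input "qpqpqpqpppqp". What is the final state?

D

A --q--> B
B --p--> D
D --q--> A
A --p--> B
B --q--> C
C --p--> D
D --q--> A
A --p--> B
B --p--> D
D --p--> A
A --q--> B
B --p--> D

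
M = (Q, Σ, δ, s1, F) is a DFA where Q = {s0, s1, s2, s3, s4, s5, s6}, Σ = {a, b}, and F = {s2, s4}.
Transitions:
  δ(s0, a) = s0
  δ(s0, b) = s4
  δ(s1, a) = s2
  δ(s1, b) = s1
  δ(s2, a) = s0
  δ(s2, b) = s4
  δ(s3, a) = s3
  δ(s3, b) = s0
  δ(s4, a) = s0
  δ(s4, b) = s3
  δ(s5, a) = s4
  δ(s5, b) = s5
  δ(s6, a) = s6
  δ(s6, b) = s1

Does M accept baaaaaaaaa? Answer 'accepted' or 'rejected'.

s1 --b--> s1
s1 --a--> s2
s2 --a--> s0
s0 --a--> s0
s0 --a--> s0
s0 --a--> s0
s0 --a--> s0
s0 --a--> s0
s0 --a--> s0
s0 --a--> s0
End in state s0, which is not an accepting state.

rejected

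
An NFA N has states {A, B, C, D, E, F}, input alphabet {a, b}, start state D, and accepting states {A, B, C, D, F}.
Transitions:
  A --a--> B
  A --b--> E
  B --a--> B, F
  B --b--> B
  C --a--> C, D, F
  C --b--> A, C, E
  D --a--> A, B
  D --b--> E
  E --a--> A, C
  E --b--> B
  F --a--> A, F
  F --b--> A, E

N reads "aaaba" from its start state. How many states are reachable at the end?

4

Start: {D}
read a: {A, B}
read a: {B, F}
read a: {A, B, F}
read b: {A, B, E}
read a: {A, B, C, F}
Final reachable set {A, B, C, F} has 4 states.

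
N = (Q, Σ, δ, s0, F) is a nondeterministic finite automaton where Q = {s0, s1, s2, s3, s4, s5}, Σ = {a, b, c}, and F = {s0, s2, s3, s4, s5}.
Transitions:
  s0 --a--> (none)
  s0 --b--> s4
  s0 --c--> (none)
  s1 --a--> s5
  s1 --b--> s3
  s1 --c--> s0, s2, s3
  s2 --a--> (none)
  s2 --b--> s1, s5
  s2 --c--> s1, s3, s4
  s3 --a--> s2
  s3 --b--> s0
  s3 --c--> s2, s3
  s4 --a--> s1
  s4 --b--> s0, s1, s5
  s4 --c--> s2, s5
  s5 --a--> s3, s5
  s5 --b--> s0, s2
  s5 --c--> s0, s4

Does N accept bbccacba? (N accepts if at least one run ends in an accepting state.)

Start: {s0}
read b: {s4}
read b: {s0, s1, s5}
read c: {s0, s2, s3, s4}
read c: {s1, s2, s3, s4, s5}
read a: {s1, s2, s3, s5}
read c: {s0, s1, s2, s3, s4}
read b: {s0, s1, s3, s4, s5}
read a: {s1, s2, s3, s5}
Reachable ∩ accepting = {s2, s3, s5} — nonempty.

accepted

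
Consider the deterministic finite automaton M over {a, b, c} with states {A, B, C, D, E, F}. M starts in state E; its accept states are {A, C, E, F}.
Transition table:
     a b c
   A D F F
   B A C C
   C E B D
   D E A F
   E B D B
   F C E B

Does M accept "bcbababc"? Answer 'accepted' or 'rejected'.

E --b--> D
D --c--> F
F --b--> E
E --a--> B
B --b--> C
C --a--> E
E --b--> D
D --c--> F
End in state F, which is an accepting state.

accepted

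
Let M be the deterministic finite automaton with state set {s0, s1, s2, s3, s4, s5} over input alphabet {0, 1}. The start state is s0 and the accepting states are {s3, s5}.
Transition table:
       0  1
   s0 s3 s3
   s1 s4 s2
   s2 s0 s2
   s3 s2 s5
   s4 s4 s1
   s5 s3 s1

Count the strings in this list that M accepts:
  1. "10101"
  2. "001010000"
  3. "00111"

1

"10101": accepted
"001010000": rejected
"00111": rejected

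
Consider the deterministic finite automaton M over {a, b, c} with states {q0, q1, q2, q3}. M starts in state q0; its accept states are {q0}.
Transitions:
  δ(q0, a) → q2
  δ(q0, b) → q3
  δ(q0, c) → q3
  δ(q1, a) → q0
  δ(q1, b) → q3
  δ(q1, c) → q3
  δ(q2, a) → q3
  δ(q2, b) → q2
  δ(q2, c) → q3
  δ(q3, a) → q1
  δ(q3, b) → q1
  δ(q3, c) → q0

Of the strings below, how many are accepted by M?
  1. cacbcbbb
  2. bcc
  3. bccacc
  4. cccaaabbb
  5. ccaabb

cacbcbbb: rejected
bcc: rejected
bccacc: accepted
cccaaabbb: rejected
ccaabb: rejected

1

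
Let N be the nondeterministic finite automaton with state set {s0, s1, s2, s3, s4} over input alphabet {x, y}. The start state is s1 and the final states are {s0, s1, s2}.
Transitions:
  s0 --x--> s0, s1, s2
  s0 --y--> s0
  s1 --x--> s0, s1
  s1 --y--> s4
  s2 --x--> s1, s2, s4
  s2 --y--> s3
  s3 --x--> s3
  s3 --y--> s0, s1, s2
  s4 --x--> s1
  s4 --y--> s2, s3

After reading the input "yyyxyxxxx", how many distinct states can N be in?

Start: {s1}
read y: {s4}
read y: {s2, s3}
read y: {s0, s1, s2, s3}
read x: {s0, s1, s2, s3, s4}
read y: {s0, s1, s2, s3, s4}
read x: {s0, s1, s2, s3, s4}
read x: {s0, s1, s2, s3, s4}
read x: {s0, s1, s2, s3, s4}
read x: {s0, s1, s2, s3, s4}
Final reachable set {s0, s1, s2, s3, s4} has 5 states.

5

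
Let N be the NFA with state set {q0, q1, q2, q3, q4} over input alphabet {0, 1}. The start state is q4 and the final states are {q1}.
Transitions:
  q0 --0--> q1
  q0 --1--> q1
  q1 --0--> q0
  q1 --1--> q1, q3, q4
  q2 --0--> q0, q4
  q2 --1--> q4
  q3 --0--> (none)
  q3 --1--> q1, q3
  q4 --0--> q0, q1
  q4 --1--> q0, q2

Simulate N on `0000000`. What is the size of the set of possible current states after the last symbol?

2

Start: {q4}
read 0: {q0, q1}
read 0: {q0, q1}
read 0: {q0, q1}
read 0: {q0, q1}
read 0: {q0, q1}
read 0: {q0, q1}
read 0: {q0, q1}
Final reachable set {q0, q1} has 2 states.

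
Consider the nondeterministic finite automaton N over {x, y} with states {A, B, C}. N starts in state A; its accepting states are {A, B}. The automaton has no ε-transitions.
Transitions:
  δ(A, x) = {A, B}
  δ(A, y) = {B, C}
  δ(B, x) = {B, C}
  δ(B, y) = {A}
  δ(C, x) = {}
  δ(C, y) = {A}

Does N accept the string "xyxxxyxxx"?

accepted

Start: {A}
read x: {A, B}
read y: {A, B, C}
read x: {A, B, C}
read x: {A, B, C}
read x: {A, B, C}
read y: {A, B, C}
read x: {A, B, C}
read x: {A, B, C}
read x: {A, B, C}
Reachable ∩ accepting = {A, B} — nonempty.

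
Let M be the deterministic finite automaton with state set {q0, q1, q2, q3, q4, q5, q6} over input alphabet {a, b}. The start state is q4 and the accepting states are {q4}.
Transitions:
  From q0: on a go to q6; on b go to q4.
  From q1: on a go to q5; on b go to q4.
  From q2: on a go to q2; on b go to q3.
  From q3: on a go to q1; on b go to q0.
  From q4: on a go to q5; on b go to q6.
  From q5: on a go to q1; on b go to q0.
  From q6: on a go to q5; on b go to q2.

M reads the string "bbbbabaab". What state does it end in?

q3

q4 --b--> q6
q6 --b--> q2
q2 --b--> q3
q3 --b--> q0
q0 --a--> q6
q6 --b--> q2
q2 --a--> q2
q2 --a--> q2
q2 --b--> q3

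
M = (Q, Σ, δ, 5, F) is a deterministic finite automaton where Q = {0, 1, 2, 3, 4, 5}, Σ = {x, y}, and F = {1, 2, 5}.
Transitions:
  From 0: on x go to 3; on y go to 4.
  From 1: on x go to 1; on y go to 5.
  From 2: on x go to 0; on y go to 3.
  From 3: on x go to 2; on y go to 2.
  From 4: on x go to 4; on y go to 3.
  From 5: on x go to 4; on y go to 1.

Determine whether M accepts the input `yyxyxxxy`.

5 --y--> 1
1 --y--> 5
5 --x--> 4
4 --y--> 3
3 --x--> 2
2 --x--> 0
0 --x--> 3
3 --y--> 2
End in state 2, which is an accepting state.

accepted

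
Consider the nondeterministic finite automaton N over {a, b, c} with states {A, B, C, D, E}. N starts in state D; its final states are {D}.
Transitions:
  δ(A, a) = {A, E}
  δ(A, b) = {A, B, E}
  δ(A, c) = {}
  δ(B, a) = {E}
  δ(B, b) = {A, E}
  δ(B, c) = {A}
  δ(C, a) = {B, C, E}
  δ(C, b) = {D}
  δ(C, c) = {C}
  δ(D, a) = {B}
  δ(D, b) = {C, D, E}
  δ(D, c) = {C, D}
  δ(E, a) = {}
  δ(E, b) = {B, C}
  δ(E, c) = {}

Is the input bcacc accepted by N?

rejected

Start: {D}
read b: {C, D, E}
read c: {C, D}
read a: {B, C, E}
read c: {A, C}
read c: {C}
Reachable ∩ accepting = {} — empty.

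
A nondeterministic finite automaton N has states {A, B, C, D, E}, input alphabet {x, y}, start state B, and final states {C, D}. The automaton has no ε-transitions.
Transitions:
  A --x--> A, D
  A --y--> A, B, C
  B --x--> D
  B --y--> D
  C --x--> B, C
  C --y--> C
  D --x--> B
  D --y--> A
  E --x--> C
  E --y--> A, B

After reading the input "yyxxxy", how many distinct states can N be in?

4

Start: {B}
read y: {D}
read y: {A}
read x: {A, D}
read x: {A, B, D}
read x: {A, B, D}
read y: {A, B, C, D}
Final reachable set {A, B, C, D} has 4 states.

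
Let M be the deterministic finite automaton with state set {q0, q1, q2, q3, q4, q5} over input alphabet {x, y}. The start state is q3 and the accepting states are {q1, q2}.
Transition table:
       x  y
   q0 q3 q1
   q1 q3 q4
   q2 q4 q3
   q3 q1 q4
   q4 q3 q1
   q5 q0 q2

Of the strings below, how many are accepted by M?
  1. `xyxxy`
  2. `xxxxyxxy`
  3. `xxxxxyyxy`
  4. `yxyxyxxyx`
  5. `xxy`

`xyxxy`: rejected
`xxxxyxxy`: rejected
`xxxxxyyxy`: rejected
`yxyxyxxyx`: rejected
`xxy`: rejected

0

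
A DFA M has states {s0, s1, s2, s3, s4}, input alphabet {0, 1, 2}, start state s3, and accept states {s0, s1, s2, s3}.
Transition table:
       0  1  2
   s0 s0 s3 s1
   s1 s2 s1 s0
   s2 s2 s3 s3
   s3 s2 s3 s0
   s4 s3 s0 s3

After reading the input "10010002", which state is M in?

s3

s3 --1--> s3
s3 --0--> s2
s2 --0--> s2
s2 --1--> s3
s3 --0--> s2
s2 --0--> s2
s2 --0--> s2
s2 --2--> s3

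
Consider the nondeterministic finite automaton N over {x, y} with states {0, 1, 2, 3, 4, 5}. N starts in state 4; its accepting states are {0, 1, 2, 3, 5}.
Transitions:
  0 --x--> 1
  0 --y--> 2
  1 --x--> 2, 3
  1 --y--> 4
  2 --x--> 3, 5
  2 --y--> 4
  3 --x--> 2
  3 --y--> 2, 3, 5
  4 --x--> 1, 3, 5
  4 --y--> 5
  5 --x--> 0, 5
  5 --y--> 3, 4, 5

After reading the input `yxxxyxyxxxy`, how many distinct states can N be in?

Start: {4}
read y: {5}
read x: {0, 5}
read x: {0, 1, 5}
read x: {0, 1, 2, 3, 5}
read y: {2, 3, 4, 5}
read x: {0, 1, 2, 3, 5}
read y: {2, 3, 4, 5}
read x: {0, 1, 2, 3, 5}
read x: {0, 1, 2, 3, 5}
read x: {0, 1, 2, 3, 5}
read y: {2, 3, 4, 5}
Final reachable set {2, 3, 4, 5} has 4 states.

4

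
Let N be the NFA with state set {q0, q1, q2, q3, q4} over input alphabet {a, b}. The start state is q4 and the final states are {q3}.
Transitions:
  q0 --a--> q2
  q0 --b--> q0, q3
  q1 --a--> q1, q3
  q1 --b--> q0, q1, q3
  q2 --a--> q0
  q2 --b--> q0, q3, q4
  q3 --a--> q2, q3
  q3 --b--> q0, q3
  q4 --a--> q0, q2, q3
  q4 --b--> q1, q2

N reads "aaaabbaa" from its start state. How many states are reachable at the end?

Start: {q4}
read a: {q0, q2, q3}
read a: {q0, q2, q3}
read a: {q0, q2, q3}
read a: {q0, q2, q3}
read b: {q0, q3, q4}
read b: {q0, q1, q2, q3}
read a: {q0, q1, q2, q3}
read a: {q0, q1, q2, q3}
Final reachable set {q0, q1, q2, q3} has 4 states.

4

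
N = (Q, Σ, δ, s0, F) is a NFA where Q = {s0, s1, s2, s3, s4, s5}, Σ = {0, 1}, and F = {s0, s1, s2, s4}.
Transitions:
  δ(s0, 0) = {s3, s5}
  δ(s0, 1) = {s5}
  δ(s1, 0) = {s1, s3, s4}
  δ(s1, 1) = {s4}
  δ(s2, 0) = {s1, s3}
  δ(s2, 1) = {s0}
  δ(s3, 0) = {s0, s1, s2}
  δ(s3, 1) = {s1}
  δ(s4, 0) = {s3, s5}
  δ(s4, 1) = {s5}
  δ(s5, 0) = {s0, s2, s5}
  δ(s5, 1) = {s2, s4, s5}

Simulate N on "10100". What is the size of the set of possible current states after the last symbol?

Start: {s0}
read 1: {s5}
read 0: {s0, s2, s5}
read 1: {s0, s2, s4, s5}
read 0: {s0, s1, s2, s3, s5}
read 0: {s0, s1, s2, s3, s4, s5}
Final reachable set {s0, s1, s2, s3, s4, s5} has 6 states.

6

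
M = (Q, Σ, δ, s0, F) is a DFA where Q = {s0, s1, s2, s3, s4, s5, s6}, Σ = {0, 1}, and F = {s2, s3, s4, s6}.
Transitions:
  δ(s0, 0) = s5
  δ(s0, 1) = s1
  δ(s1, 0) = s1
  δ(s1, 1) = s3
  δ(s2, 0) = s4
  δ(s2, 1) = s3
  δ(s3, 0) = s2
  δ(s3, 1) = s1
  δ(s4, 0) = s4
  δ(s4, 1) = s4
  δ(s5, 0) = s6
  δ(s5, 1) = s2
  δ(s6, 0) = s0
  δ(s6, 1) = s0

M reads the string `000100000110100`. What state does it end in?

s0 --0--> s5
s5 --0--> s6
s6 --0--> s0
s0 --1--> s1
s1 --0--> s1
s1 --0--> s1
s1 --0--> s1
s1 --0--> s1
s1 --0--> s1
s1 --1--> s3
s3 --1--> s1
s1 --0--> s1
s1 --1--> s3
s3 --0--> s2
s2 --0--> s4

s4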